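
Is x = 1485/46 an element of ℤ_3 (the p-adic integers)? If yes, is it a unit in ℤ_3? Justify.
x ∈ ℤ_3 but not a unit; v_3(x) = 3 > 0

ℤ_3 = {x ∈ ℚ_3 : v_3(x) ≥ 0} and ℤ_3^× = {x ∈ ℤ_3 : v_3(x) = 0}. Here v_3(1485/46) = v_3(num) − v_3(den) = 3; compare against these criteria.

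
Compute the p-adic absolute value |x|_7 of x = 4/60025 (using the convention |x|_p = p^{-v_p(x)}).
|4/60025|_7 = 2401

Step 1 — compute v_7(x) by factoring powers of 7 out of the numerator and denominator: v_7(4/60025) = -4. Step 2 — apply |x|_p = p^{-v_p(x)} = 7^{4} = 2401.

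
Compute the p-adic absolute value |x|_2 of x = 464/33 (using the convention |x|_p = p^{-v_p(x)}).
|464/33|_2 = 1/16

Step 1 — compute v_2(x) by factoring powers of 2 out of the numerator and denominator: v_2(464/33) = 4. Step 2 — apply |x|_p = p^{-v_p(x)} = 2^{-4} = 1/16.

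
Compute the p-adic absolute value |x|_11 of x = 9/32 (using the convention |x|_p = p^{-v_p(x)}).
|9/32|_11 = 1

Step 1 — compute v_11(x) by factoring powers of 11 out of the numerator and denominator: v_11(9/32) = 0. Step 2 — apply |x|_p = p^{-v_p(x)} = 11^{0} = 1.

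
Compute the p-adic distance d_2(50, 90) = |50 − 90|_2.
d_2(50, 90) = 1/8

Step 1 — x − y = 50 − 90 = -40. Step 2 — v_2(-40) = 3 (factor: -40 = −(2^3 · 5); the sign does not affect v_p). Step 3 — |x − y|_2 = 2^{-3} = 1/8.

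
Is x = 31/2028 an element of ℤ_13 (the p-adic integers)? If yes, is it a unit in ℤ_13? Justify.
x ∉ ℤ_13 (v_13(x) = -2 < 0)

ℤ_13 = {x ∈ ℚ_13 : v_13(x) ≥ 0} and ℤ_13^× = {x ∈ ℤ_13 : v_13(x) = 0}. Here v_13(31/2028) = v_13(num) − v_13(den) = -2; compare against these criteria.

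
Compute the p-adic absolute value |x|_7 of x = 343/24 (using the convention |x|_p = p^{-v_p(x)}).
|343/24|_7 = 1/343

Step 1 — compute v_7(x) by factoring powers of 7 out of the numerator and denominator: v_7(343/24) = 3. Step 2 — apply |x|_p = p^{-v_p(x)} = 7^{-3} = 1/343.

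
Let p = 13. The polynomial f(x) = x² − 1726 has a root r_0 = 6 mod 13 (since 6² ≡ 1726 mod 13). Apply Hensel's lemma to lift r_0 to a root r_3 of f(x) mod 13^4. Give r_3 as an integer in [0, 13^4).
r_3 = 4907 (mod 28561)

Hensel's recurrence: r_{i+1} = r_i − f(r_i)·(f′(r_i))^{-1} mod 13^{i+2}, with f′(x) = 2x. Iterate:
  r_0 = 6 (mod 13)
  r_1 = 6 (mod 169)
  r_2 = 513 (mod 2197)
  r_3 = 4907 (mod 28561)
Final: r_3 = 4907, and one checks f(r_3) ≡ 0 mod 13^4.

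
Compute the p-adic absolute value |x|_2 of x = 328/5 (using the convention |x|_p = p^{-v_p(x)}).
|328/5|_2 = 1/8

Step 1 — compute v_2(x) by factoring powers of 2 out of the numerator and denominator: v_2(328/5) = 3. Step 2 — apply |x|_p = p^{-v_p(x)} = 2^{-3} = 1/8.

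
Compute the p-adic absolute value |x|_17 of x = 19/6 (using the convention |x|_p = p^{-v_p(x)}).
|19/6|_17 = 1

Step 1 — compute v_17(x) by factoring powers of 17 out of the numerator and denominator: v_17(19/6) = 0. Step 2 — apply |x|_p = p^{-v_p(x)} = 17^{0} = 1.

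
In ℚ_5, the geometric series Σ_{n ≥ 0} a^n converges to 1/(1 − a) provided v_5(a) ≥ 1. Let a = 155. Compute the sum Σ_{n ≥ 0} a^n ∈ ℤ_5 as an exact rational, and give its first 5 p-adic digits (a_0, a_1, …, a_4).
Σ a^n = 1/(1 − a) = -1/154;  first 5 digits = (1, 1, 2, 4, 2)

v_5(a) = 1 ≥ 1, so the series converges in ℤ_5 to 1/(1 − a) = 1/(1 − 155) = -1/154. Expand this rational in ℤ_5: compute digits iteratively via d_i = x_i mod 5, x_{i+1} = (x_i − d_i)/5. The first 5 digits are (1, 1, 2, 4, 2).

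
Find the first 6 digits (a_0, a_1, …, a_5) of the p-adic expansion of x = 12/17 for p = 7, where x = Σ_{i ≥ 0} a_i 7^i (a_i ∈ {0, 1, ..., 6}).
(a_0, …, a_5) = (4, 2, 5, 5, 0, 4)

v_7(12/17) = 0 (numerator and denominator both coprime to 7), so x ∈ ℤ_7^×. Compute digits iteratively via a_i = x_i mod 7, x_{i+1} = (x_i − a_i)/7, with x_0 = x:
  x_0 = 12/17;  a_0 = 4;  x_1 = (x_0 − 4)/7 = -8/17
  x_1 = -8/17;  a_1 = 2;  x_2 = (x_1 − 2)/7 = -6/17
  x_2 = -6/17;  a_2 = 5;  x_3 = (x_2 − 5)/7 = -13/17
  x_3 = -13/17;  a_3 = 5;  x_4 = (x_3 − 5)/7 = -14/17
  x_4 = -14/17;  a_4 = 0;  x_5 = (x_4 − 0)/7 = -2/17
  x_5 = -2/17;  a_5 = 4;  x_6 = (x_5 − 4)/7 = -10/17
Digits: (4, 2, 5, 5, 0, 4).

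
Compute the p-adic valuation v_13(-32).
v_13(-32) = 0

v_13(n) is the largest exponent k such that 13^k divides n. Factor out: -32 = -13^0 · 32. (Sign doesn't affect v_p.) So v_13(-32) = 0.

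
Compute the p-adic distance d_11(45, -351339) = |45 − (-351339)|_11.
d_11(45, -351339) = 1/14641

Step 1 — x − y = 45 − (-351339) = 351384. Step 2 — v_11(351384) = 4 (factor: 351384 = (11^4 · 24); the sign does not affect v_p). Step 3 — |x − y|_11 = 11^{-4} = 1/14641.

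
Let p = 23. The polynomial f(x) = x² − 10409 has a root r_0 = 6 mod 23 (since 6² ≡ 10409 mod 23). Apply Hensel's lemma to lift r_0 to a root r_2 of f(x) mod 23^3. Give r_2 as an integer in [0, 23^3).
r_2 = 3824 (mod 12167)

Hensel's recurrence: r_{i+1} = r_i − f(r_i)·(f′(r_i))^{-1} mod 23^{i+2}, with f′(x) = 2x. Iterate:
  r_0 = 6 (mod 23)
  r_1 = 121 (mod 529)
  r_2 = 3824 (mod 12167)
Final: r_2 = 3824, and one checks f(r_2) ≡ 0 mod 23^3.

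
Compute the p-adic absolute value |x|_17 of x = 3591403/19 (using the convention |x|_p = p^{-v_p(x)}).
|3591403/19|_17 = 1/83521

Step 1 — compute v_17(x) by factoring powers of 17 out of the numerator and denominator: v_17(3591403/19) = 4. Step 2 — apply |x|_p = p^{-v_p(x)} = 17^{-4} = 1/83521.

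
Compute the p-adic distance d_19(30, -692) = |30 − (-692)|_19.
d_19(30, -692) = 1/361

Step 1 — x − y = 30 − (-692) = 722. Step 2 — v_19(722) = 2 (factor: 722 = (19^2 · 2); the sign does not affect v_p). Step 3 — |x − y|_19 = 19^{-2} = 1/361.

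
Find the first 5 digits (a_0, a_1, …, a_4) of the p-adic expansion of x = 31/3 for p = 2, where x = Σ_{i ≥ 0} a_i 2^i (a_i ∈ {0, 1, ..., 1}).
(a_0, …, a_4) = (1, 0, 1, 0, 1)

v_2(31/3) = 0 (numerator and denominator both coprime to 2), so x ∈ ℤ_2^×. Compute digits iteratively via a_i = x_i mod 2, x_{i+1} = (x_i − a_i)/2, with x_0 = x:
  x_0 = 31/3;  a_0 = 1;  x_1 = (x_0 − 1)/2 = 14/3
  x_1 = 14/3;  a_1 = 0;  x_2 = (x_1 − 0)/2 = 7/3
  x_2 = 7/3;  a_2 = 1;  x_3 = (x_2 − 1)/2 = 2/3
  x_3 = 2/3;  a_3 = 0;  x_4 = (x_3 − 0)/2 = 1/3
  x_4 = 1/3;  a_4 = 1;  x_5 = (x_4 − 1)/2 = -1/3
Digits: (1, 0, 1, 0, 1).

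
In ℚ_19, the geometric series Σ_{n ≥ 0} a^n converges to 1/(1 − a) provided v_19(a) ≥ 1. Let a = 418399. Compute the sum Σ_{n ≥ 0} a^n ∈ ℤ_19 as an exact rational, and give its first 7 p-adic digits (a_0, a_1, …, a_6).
Σ a^n = 1/(1 − a) = -1/418398;  first 7 digits = (1, 0, 0, 4, 3, 0, 16)

v_19(a) = 3 ≥ 1, so the series converges in ℤ_19 to 1/(1 − a) = 1/(1 − 418399) = -1/418398. Expand this rational in ℤ_19: compute digits iteratively via d_i = x_i mod 19, x_{i+1} = (x_i − d_i)/19. The first 7 digits are (1, 0, 0, 4, 3, 0, 16).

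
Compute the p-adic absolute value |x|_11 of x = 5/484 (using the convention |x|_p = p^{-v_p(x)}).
|5/484|_11 = 121

Step 1 — compute v_11(x) by factoring powers of 11 out of the numerator and denominator: v_11(5/484) = -2. Step 2 — apply |x|_p = p^{-v_p(x)} = 11^{2} = 121.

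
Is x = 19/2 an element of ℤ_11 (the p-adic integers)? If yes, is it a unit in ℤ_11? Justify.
x ∈ ℤ_11^× (unit); v_11(x) = 0

ℤ_11 = {x ∈ ℚ_11 : v_11(x) ≥ 0} and ℤ_11^× = {x ∈ ℤ_11 : v_11(x) = 0}. Here v_11(19/2) = v_11(num) − v_11(den) = 0; compare against these criteria.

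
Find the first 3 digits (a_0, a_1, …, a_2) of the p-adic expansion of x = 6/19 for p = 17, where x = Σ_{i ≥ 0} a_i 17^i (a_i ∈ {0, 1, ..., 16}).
(a_0, …, a_2) = (3, 7, 13)

v_17(6/19) = 0 (numerator and denominator both coprime to 17), so x ∈ ℤ_17^×. Compute digits iteratively via a_i = x_i mod 17, x_{i+1} = (x_i − a_i)/17, with x_0 = x:
  x_0 = 6/19;  a_0 = 3;  x_1 = (x_0 − 3)/17 = -3/19
  x_1 = -3/19;  a_1 = 7;  x_2 = (x_1 − 7)/17 = -8/19
  x_2 = -8/19;  a_2 = 13;  x_3 = (x_2 − 13)/17 = -15/19
Digits: (3, 7, 13).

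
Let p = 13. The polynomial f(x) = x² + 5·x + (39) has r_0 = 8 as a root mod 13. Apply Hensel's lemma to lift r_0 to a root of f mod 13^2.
r_1 = 138 (mod 169)

Hensel: r_{i+1} = r_i − f(r_i)·(f′(r_i))^{-1} mod 13^{i+2}, f′(x) = 2x + 5. Iterate:
  r_0 = 8 (mod 13)
  r_1 = 138 (mod 169)
Final: r = 138 satisfies f(r) ≡ 0 mod 13^2.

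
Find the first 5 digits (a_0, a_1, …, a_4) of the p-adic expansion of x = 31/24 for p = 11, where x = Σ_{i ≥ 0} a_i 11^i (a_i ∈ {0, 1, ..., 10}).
(a_0, …, a_4) = (10, 7, 8, 7, 8)

v_11(31/24) = 0 (numerator and denominator both coprime to 11), so x ∈ ℤ_11^×. Compute digits iteratively via a_i = x_i mod 11, x_{i+1} = (x_i − a_i)/11, with x_0 = x:
  x_0 = 31/24;  a_0 = 10;  x_1 = (x_0 − 10)/11 = -19/24
  x_1 = -19/24;  a_1 = 7;  x_2 = (x_1 − 7)/11 = -17/24
  x_2 = -17/24;  a_2 = 8;  x_3 = (x_2 − 8)/11 = -19/24
  x_3 = -19/24;  a_3 = 7;  x_4 = (x_3 − 7)/11 = -17/24
  x_4 = -17/24;  a_4 = 8;  x_5 = (x_4 − 8)/11 = -19/24
Digits: (10, 7, 8, 7, 8).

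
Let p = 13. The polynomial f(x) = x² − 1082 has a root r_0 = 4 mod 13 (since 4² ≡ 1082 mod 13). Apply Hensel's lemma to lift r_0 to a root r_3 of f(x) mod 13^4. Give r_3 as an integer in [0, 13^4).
r_3 = 6517 (mod 28561)

Hensel's recurrence: r_{i+1} = r_i − f(r_i)·(f′(r_i))^{-1} mod 13^{i+2}, with f′(x) = 2x. Iterate:
  r_0 = 4 (mod 13)
  r_1 = 95 (mod 169)
  r_2 = 2123 (mod 2197)
  r_3 = 6517 (mod 28561)
Final: r_3 = 6517, and one checks f(r_3) ≡ 0 mod 13^4.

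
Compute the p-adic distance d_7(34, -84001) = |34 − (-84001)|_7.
d_7(34, -84001) = 1/16807

Step 1 — x − y = 34 − (-84001) = 84035. Step 2 — v_7(84035) = 5 (factor: 84035 = (7^5 · 5); the sign does not affect v_p). Step 3 — |x − y|_7 = 7^{-5} = 1/16807.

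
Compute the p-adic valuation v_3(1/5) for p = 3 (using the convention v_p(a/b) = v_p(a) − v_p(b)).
v_3(1/5) = 0

Factor powers of 3 from the numerator and denominator of the reduced fraction: 1 = 3^0 · 1 and 5 = 3^0 · 5. Apply v_p(a/b) = v_p(a) − v_p(b): v_3(1/5) = 0 − 0 = 0.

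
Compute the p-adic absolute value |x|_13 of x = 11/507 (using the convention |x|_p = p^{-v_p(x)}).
|11/507|_13 = 169

Step 1 — compute v_13(x) by factoring powers of 13 out of the numerator and denominator: v_13(11/507) = -2. Step 2 — apply |x|_p = p^{-v_p(x)} = 13^{2} = 169.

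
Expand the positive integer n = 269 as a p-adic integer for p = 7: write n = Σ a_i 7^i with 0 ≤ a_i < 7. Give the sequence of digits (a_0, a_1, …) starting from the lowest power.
(a_0, a_1, …) = (3, 3, 5)

Repeated division by 7 gives the digits low-to-high: 269 = 3 + 3·7^1 + 5·7^2. Digit sequence: (3, 3, 5).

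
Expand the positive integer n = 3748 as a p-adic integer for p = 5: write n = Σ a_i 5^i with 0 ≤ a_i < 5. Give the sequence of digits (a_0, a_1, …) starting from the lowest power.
(a_0, a_1, …) = (3, 4, 4, 4, 0, 1)

Repeated division by 5 gives the digits low-to-high: 3748 = 3 + 4·5^1 + 4·5^2 + 4·5^3 + 1·5^5. Digit sequence: (3, 4, 4, 4, 0, 1).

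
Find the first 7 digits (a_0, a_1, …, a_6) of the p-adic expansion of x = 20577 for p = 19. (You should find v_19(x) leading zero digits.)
(a_0, …, a_6) = (0, 0, 0, 3, 0, 0, 0)

v_19(20577) = 3, so a_0 = ... = a_2 = 0. Factor out: x = 19^3 · u with u = 3 a unit in ℤ_19. Expand u iteratively via a_{v+i} = u_i mod 19, u_{i+1} = (u_i − a_{v+i})/19:
  u_0 = 3;  a_3 = 3;  u_1 = (u_0 − 3)/19 = 0
  u_1 = 0;  a_4 = 0;  u_2 = (u_1 − 0)/19 = 0
  u_2 = 0;  a_5 = 0;  u_3 = (u_2 − 0)/19 = 0
  u_3 = 0;  a_6 = 0;  u_4 = (u_3 − 0)/19 = 0
Digits: (0, 0, 0, 3, 0, 0, 0).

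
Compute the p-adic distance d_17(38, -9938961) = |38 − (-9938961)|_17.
d_17(38, -9938961) = 1/1419857

Step 1 — x − y = 38 − (-9938961) = 9938999. Step 2 — v_17(9938999) = 5 (factor: 9938999 = (17^5 · 7); the sign does not affect v_p). Step 3 — |x − y|_17 = 17^{-5} = 1/1419857.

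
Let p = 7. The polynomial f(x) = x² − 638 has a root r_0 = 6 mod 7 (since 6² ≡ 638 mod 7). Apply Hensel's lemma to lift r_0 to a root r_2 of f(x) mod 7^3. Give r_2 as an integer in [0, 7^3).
r_2 = 195 (mod 343)

Hensel's recurrence: r_{i+1} = r_i − f(r_i)·(f′(r_i))^{-1} mod 7^{i+2}, with f′(x) = 2x. Iterate:
  r_0 = 6 (mod 7)
  r_1 = 48 (mod 49)
  r_2 = 195 (mod 343)
Final: r_2 = 195, and one checks f(r_2) ≡ 0 mod 7^3.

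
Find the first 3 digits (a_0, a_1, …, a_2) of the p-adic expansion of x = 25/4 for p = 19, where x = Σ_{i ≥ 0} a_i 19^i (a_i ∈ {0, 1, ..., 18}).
(a_0, …, a_2) = (11, 14, 4)

v_19(25/4) = 0 (numerator and denominator both coprime to 19), so x ∈ ℤ_19^×. Compute digits iteratively via a_i = x_i mod 19, x_{i+1} = (x_i − a_i)/19, with x_0 = x:
  x_0 = 25/4;  a_0 = 11;  x_1 = (x_0 − 11)/19 = -1/4
  x_1 = -1/4;  a_1 = 14;  x_2 = (x_1 − 14)/19 = -3/4
  x_2 = -3/4;  a_2 = 4;  x_3 = (x_2 − 4)/19 = -1/4
Digits: (11, 14, 4).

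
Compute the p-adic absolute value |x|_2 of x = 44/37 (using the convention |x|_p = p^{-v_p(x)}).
|44/37|_2 = 1/4

Step 1 — compute v_2(x) by factoring powers of 2 out of the numerator and denominator: v_2(44/37) = 2. Step 2 — apply |x|_p = p^{-v_p(x)} = 2^{-2} = 1/4.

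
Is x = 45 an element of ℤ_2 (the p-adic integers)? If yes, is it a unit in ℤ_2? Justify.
x ∈ ℤ_2^× (unit); v_2(x) = 0

ℤ_2 = {x ∈ ℚ_2 : v_2(x) ≥ 0} and ℤ_2^× = {x ∈ ℤ_2 : v_2(x) = 0}. Here v_2(45) = v_2(num) − v_2(den) = 0; compare against these criteria.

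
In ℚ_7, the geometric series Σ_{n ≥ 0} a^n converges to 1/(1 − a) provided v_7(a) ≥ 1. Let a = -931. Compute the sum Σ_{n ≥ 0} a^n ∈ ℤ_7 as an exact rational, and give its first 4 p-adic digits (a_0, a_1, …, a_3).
Σ a^n = 1/(1 − a) = 1/932;  first 4 digits = (1, 0, 2, 4)

v_7(a) = 2 ≥ 1, so the series converges in ℤ_7 to 1/(1 − a) = 1/(1 − (-931)) = 1/932. Expand this rational in ℤ_7: compute digits iteratively via d_i = x_i mod 7, x_{i+1} = (x_i − d_i)/7. The first 4 digits are (1, 0, 2, 4).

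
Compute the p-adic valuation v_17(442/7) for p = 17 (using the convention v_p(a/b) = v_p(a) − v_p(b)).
v_17(442/7) = 1

Factor powers of 17 from the numerator and denominator of the reduced fraction: 442 = 17^1 · 26 and 7 = 17^0 · 7. Apply v_p(a/b) = v_p(a) − v_p(b): v_17(442/7) = 1 − 0 = 1.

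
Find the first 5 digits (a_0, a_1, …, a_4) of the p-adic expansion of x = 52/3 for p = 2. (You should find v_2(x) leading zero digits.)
(a_0, …, a_4) = (0, 0, 1, 1, 1)

v_2(52/3) = 2, so a_0 = ... = a_1 = 0. Factor out: x = 2^2 · u with u = 13/3 a unit in ℤ_2. Expand u iteratively via a_{v+i} = u_i mod 2, u_{i+1} = (u_i − a_{v+i})/2:
  u_0 = 13/3;  a_2 = 1;  u_1 = (u_0 − 1)/2 = 5/3
  u_1 = 5/3;  a_3 = 1;  u_2 = (u_1 − 1)/2 = 1/3
  u_2 = 1/3;  a_4 = 1;  u_3 = (u_2 − 1)/2 = -1/3
Digits: (0, 0, 1, 1, 1).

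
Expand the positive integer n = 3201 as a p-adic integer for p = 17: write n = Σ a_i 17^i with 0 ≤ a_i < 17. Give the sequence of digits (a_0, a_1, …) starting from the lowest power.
(a_0, a_1, …) = (5, 1, 11)

Repeated division by 17 gives the digits low-to-high: 3201 = 5 + 1·17^1 + 11·17^2. Digit sequence: (5, 1, 11).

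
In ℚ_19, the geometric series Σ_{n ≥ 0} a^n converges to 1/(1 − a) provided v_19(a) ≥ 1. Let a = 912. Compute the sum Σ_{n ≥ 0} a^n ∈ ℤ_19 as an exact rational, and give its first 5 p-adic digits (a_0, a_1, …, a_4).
Σ a^n = 1/(1 − a) = -1/911;  first 5 digits = (1, 10, 7, 0, 0)

v_19(a) = 1 ≥ 1, so the series converges in ℤ_19 to 1/(1 − a) = 1/(1 − 912) = -1/911. Expand this rational in ℤ_19: compute digits iteratively via d_i = x_i mod 19, x_{i+1} = (x_i − d_i)/19. The first 5 digits are (1, 10, 7, 0, 0).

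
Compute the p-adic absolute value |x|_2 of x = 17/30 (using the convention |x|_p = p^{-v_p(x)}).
|17/30|_2 = 2

Step 1 — compute v_2(x) by factoring powers of 2 out of the numerator and denominator: v_2(17/30) = -1. Step 2 — apply |x|_p = p^{-v_p(x)} = 2^{1} = 2.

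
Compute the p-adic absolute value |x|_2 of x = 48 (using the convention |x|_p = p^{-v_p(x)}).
|48|_2 = 1/16

Step 1 — compute v_2(x) by factoring powers of 2 out of the numerator and denominator: v_2(48) = 4. Step 2 — apply |x|_p = p^{-v_p(x)} = 2^{-4} = 1/16.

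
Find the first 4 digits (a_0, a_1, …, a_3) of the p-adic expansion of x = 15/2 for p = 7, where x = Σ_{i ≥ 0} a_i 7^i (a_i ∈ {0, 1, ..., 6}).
(a_0, …, a_3) = (4, 4, 3, 3)

v_7(15/2) = 0 (numerator and denominator both coprime to 7), so x ∈ ℤ_7^×. Compute digits iteratively via a_i = x_i mod 7, x_{i+1} = (x_i − a_i)/7, with x_0 = x:
  x_0 = 15/2;  a_0 = 4;  x_1 = (x_0 − 4)/7 = 1/2
  x_1 = 1/2;  a_1 = 4;  x_2 = (x_1 − 4)/7 = -1/2
  x_2 = -1/2;  a_2 = 3;  x_3 = (x_2 − 3)/7 = -1/2
  x_3 = -1/2;  a_3 = 3;  x_4 = (x_3 − 3)/7 = -1/2
Digits: (4, 4, 3, 3).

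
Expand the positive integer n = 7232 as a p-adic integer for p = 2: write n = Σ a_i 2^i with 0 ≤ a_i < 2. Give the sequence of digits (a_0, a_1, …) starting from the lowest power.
(a_0, a_1, …) = (0, 0, 0, 0, 0, 0, 1, 0, 0, 0, 1, 1, 1)

Repeated division by 2 gives the digits low-to-high: 7232 = 1·2^6 + 1·2^10 + 1·2^11 + 1·2^12. Digit sequence: (0, 0, 0, 0, 0, 0, 1, 0, 0, 0, 1, 1, 1).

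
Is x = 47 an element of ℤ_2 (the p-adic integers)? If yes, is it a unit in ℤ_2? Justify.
x ∈ ℤ_2^× (unit); v_2(x) = 0

ℤ_2 = {x ∈ ℚ_2 : v_2(x) ≥ 0} and ℤ_2^× = {x ∈ ℤ_2 : v_2(x) = 0}. Here v_2(47) = v_2(num) − v_2(den) = 0; compare against these criteria.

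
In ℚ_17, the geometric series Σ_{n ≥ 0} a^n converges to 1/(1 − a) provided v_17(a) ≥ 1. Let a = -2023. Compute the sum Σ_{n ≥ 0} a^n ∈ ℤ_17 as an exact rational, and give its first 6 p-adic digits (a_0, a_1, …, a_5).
Σ a^n = 1/(1 − a) = 1/2024;  first 6 digits = (1, 0, 10, 16, 14, 2)

v_17(a) = 2 ≥ 1, so the series converges in ℤ_17 to 1/(1 − a) = 1/(1 − (-2023)) = 1/2024. Expand this rational in ℤ_17: compute digits iteratively via d_i = x_i mod 17, x_{i+1} = (x_i − d_i)/17. The first 6 digits are (1, 0, 10, 16, 14, 2).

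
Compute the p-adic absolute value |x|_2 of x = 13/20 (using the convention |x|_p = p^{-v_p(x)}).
|13/20|_2 = 4

Step 1 — compute v_2(x) by factoring powers of 2 out of the numerator and denominator: v_2(13/20) = -2. Step 2 — apply |x|_p = p^{-v_p(x)} = 2^{2} = 4.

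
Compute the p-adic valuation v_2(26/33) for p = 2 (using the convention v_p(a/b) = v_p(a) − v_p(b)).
v_2(26/33) = 1

Factor powers of 2 from the numerator and denominator of the reduced fraction: 26 = 2^1 · 13 and 33 = 2^0 · 33. Apply v_p(a/b) = v_p(a) − v_p(b): v_2(26/33) = 1 − 0 = 1.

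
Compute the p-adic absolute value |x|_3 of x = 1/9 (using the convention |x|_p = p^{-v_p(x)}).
|1/9|_3 = 9

Step 1 — compute v_3(x) by factoring powers of 3 out of the numerator and denominator: v_3(1/9) = -2. Step 2 — apply |x|_p = p^{-v_p(x)} = 3^{2} = 9.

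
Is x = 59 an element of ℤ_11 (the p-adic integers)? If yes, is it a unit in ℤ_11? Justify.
x ∈ ℤ_11^× (unit); v_11(x) = 0

ℤ_11 = {x ∈ ℚ_11 : v_11(x) ≥ 0} and ℤ_11^× = {x ∈ ℤ_11 : v_11(x) = 0}. Here v_11(59) = v_11(num) − v_11(den) = 0; compare against these criteria.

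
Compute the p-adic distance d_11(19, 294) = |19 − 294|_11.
d_11(19, 294) = 1/11

Step 1 — x − y = 19 − 294 = -275. Step 2 — v_11(-275) = 1 (factor: -275 = −(11^1 · 25); the sign does not affect v_p). Step 3 — |x − y|_11 = 11^{-1} = 1/11.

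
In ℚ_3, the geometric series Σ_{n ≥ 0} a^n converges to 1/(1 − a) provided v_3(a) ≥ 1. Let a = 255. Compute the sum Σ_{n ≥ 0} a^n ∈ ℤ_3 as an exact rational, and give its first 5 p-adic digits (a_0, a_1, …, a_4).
Σ a^n = 1/(1 − a) = -1/254;  first 5 digits = (1, 1, 2, 0, 0)

v_3(a) = 1 ≥ 1, so the series converges in ℤ_3 to 1/(1 − a) = 1/(1 − 255) = -1/254. Expand this rational in ℤ_3: compute digits iteratively via d_i = x_i mod 3, x_{i+1} = (x_i − d_i)/3. The first 5 digits are (1, 1, 2, 0, 0).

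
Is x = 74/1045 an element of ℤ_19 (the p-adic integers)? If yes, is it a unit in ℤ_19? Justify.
x ∉ ℤ_19 (v_19(x) = -1 < 0)

ℤ_19 = {x ∈ ℚ_19 : v_19(x) ≥ 0} and ℤ_19^× = {x ∈ ℤ_19 : v_19(x) = 0}. Here v_19(74/1045) = v_19(num) − v_19(den) = -1; compare against these criteria.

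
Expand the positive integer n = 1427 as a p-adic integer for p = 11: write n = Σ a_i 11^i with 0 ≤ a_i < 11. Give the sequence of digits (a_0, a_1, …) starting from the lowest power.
(a_0, a_1, …) = (8, 8, 0, 1)

Repeated division by 11 gives the digits low-to-high: 1427 = 8 + 8·11^1 + 1·11^3. Digit sequence: (8, 8, 0, 1).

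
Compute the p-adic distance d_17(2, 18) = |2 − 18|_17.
d_17(2, 18) = 1

Step 1 — x − y = 2 − 18 = -16. Step 2 — v_17(-16) = 0 (factor: -16 = −(17^0 · 16); the sign does not affect v_p). Step 3 — |x − y|_17 = 17^{0} = 1.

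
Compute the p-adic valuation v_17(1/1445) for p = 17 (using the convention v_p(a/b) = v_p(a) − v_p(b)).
v_17(1/1445) = -2

Factor powers of 17 from the numerator and denominator of the reduced fraction: 1 = 17^0 · 1 and 1445 = 17^2 · 5. Apply v_p(a/b) = v_p(a) − v_p(b): v_17(1/1445) = 0 − 2 = -2.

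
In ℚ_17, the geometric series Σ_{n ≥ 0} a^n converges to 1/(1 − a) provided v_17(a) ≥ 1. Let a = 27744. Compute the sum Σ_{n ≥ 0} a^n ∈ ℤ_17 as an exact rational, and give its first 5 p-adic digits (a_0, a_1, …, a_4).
Σ a^n = 1/(1 − a) = -1/27743;  first 5 digits = (1, 0, 11, 5, 2)

v_17(a) = 2 ≥ 1, so the series converges in ℤ_17 to 1/(1 − a) = 1/(1 − 27744) = -1/27743. Expand this rational in ℤ_17: compute digits iteratively via d_i = x_i mod 17, x_{i+1} = (x_i − d_i)/17. The first 5 digits are (1, 0, 11, 5, 2).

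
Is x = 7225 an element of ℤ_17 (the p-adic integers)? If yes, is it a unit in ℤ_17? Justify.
x ∈ ℤ_17 but not a unit; v_17(x) = 2 > 0

ℤ_17 = {x ∈ ℚ_17 : v_17(x) ≥ 0} and ℤ_17^× = {x ∈ ℤ_17 : v_17(x) = 0}. Here v_17(7225) = v_17(num) − v_17(den) = 2; compare against these criteria.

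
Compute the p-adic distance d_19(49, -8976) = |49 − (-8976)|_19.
d_19(49, -8976) = 1/361

Step 1 — x − y = 49 − (-8976) = 9025. Step 2 — v_19(9025) = 2 (factor: 9025 = (19^2 · 25); the sign does not affect v_p). Step 3 — |x − y|_19 = 19^{-2} = 1/361.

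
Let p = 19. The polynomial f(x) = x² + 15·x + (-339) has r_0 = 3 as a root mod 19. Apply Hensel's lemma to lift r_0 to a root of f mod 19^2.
r_1 = 326 (mod 361)

Hensel: r_{i+1} = r_i − f(r_i)·(f′(r_i))^{-1} mod 19^{i+2}, f′(x) = 2x + 15. Iterate:
  r_0 = 3 (mod 19)
  r_1 = 326 (mod 361)
Final: r = 326 satisfies f(r) ≡ 0 mod 19^2.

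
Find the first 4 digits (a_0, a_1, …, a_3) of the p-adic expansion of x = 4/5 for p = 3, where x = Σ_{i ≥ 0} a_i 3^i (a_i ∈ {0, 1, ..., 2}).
(a_0, …, a_3) = (2, 2, 1, 0)

v_3(4/5) = 0 (numerator and denominator both coprime to 3), so x ∈ ℤ_3^×. Compute digits iteratively via a_i = x_i mod 3, x_{i+1} = (x_i − a_i)/3, with x_0 = x:
  x_0 = 4/5;  a_0 = 2;  x_1 = (x_0 − 2)/3 = -2/5
  x_1 = -2/5;  a_1 = 2;  x_2 = (x_1 − 2)/3 = -4/5
  x_2 = -4/5;  a_2 = 1;  x_3 = (x_2 − 1)/3 = -3/5
  x_3 = -3/5;  a_3 = 0;  x_4 = (x_3 − 0)/3 = -1/5
Digits: (2, 2, 1, 0).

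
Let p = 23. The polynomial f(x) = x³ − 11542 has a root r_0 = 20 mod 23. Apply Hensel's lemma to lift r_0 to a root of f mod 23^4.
r_3 = 168863 (mod 279841)

Hensel: r_{i+1} = r_i − f(r_i)/f′(r_i) mod 23^{i+2}, where f′(x) = 3x². Iterate:
  r_0 = 20 (mod 23)
  r_1 = 112 (mod 529)
  r_2 = 10692 (mod 12167)
  r_3 = 168863 (mod 279841)
Final: r = 168863 with f(r) ≡ 0 mod 23^4.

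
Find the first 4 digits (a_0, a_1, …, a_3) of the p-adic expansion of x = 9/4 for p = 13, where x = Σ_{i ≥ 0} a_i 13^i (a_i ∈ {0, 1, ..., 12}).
(a_0, …, a_3) = (12, 9, 9, 9)

v_13(9/4) = 0 (numerator and denominator both coprime to 13), so x ∈ ℤ_13^×. Compute digits iteratively via a_i = x_i mod 13, x_{i+1} = (x_i − a_i)/13, with x_0 = x:
  x_0 = 9/4;  a_0 = 12;  x_1 = (x_0 − 12)/13 = -3/4
  x_1 = -3/4;  a_1 = 9;  x_2 = (x_1 − 9)/13 = -3/4
  x_2 = -3/4;  a_2 = 9;  x_3 = (x_2 − 9)/13 = -3/4
  x_3 = -3/4;  a_3 = 9;  x_4 = (x_3 − 9)/13 = -3/4
Digits: (12, 9, 9, 9).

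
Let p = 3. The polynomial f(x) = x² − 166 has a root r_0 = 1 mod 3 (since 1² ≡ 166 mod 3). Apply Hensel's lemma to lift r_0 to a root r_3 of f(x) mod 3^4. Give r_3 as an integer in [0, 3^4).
r_3 = 79 (mod 81)

Hensel's recurrence: r_{i+1} = r_i − f(r_i)·(f′(r_i))^{-1} mod 3^{i+2}, with f′(x) = 2x. Iterate:
  r_0 = 1 (mod 3)
  r_1 = 7 (mod 9)
  r_2 = 25 (mod 27)
  r_3 = 79 (mod 81)
Final: r_3 = 79, and one checks f(r_3) ≡ 0 mod 3^4.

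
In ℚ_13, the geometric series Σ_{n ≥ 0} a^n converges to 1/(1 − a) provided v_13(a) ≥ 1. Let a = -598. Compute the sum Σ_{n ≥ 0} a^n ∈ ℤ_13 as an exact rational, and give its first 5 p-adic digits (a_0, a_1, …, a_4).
Σ a^n = 1/(1 − a) = 1/599;  first 5 digits = (1, 6, 6, 1, 9)

v_13(a) = 1 ≥ 1, so the series converges in ℤ_13 to 1/(1 − a) = 1/(1 − (-598)) = 1/599. Expand this rational in ℤ_13: compute digits iteratively via d_i = x_i mod 13, x_{i+1} = (x_i − d_i)/13. The first 5 digits are (1, 6, 6, 1, 9).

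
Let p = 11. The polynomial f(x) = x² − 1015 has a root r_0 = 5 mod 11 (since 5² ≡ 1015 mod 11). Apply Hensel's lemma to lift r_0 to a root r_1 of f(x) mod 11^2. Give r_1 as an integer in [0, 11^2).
r_1 = 104 (mod 121)

Hensel's recurrence: r_{i+1} = r_i − f(r_i)·(f′(r_i))^{-1} mod 11^{i+2}, with f′(x) = 2x. Iterate:
  r_0 = 5 (mod 11)
  r_1 = 104 (mod 121)
Final: r_1 = 104, and one checks f(r_1) ≡ 0 mod 11^2.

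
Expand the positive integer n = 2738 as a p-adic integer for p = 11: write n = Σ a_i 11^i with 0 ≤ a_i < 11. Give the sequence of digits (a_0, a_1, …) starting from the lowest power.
(a_0, a_1, …) = (10, 6, 0, 2)

Repeated division by 11 gives the digits low-to-high: 2738 = 10 + 6·11^1 + 2·11^3. Digit sequence: (10, 6, 0, 2).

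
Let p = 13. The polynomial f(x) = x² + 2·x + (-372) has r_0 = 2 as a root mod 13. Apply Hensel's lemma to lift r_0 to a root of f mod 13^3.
r_2 = 1809 (mod 2197)

Hensel: r_{i+1} = r_i − f(r_i)·(f′(r_i))^{-1} mod 13^{i+2}, f′(x) = 2x + 2. Iterate:
  r_0 = 2 (mod 13)
  r_1 = 119 (mod 169)
  r_2 = 1809 (mod 2197)
Final: r = 1809 satisfies f(r) ≡ 0 mod 13^3.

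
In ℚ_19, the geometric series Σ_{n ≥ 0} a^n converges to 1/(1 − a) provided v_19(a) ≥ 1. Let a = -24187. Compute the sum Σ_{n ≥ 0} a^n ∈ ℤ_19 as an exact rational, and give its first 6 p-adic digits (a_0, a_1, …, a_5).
Σ a^n = 1/(1 − a) = 1/24188;  first 6 digits = (1, 0, 9, 15, 4, 8)

v_19(a) = 2 ≥ 1, so the series converges in ℤ_19 to 1/(1 − a) = 1/(1 − (-24187)) = 1/24188. Expand this rational in ℤ_19: compute digits iteratively via d_i = x_i mod 19, x_{i+1} = (x_i − d_i)/19. The first 6 digits are (1, 0, 9, 15, 4, 8).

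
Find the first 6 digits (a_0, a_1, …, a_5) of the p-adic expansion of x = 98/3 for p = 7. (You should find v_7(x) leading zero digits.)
(a_0, …, a_5) = (0, 0, 3, 2, 2, 2)

v_7(98/3) = 2, so a_0 = ... = a_1 = 0. Factor out: x = 7^2 · u with u = 2/3 a unit in ℤ_7. Expand u iteratively via a_{v+i} = u_i mod 7, u_{i+1} = (u_i − a_{v+i})/7:
  u_0 = 2/3;  a_2 = 3;  u_1 = (u_0 − 3)/7 = -1/3
  u_1 = -1/3;  a_3 = 2;  u_2 = (u_1 − 2)/7 = -1/3
  u_2 = -1/3;  a_4 = 2;  u_3 = (u_2 − 2)/7 = -1/3
  u_3 = -1/3;  a_5 = 2;  u_4 = (u_3 − 2)/7 = -1/3
Digits: (0, 0, 3, 2, 2, 2).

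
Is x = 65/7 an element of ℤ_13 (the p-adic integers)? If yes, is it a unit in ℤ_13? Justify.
x ∈ ℤ_13 but not a unit; v_13(x) = 1 > 0

ℤ_13 = {x ∈ ℚ_13 : v_13(x) ≥ 0} and ℤ_13^× = {x ∈ ℤ_13 : v_13(x) = 0}. Here v_13(65/7) = v_13(num) − v_13(den) = 1; compare against these criteria.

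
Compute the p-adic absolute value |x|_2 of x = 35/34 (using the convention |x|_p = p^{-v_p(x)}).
|35/34|_2 = 2

Step 1 — compute v_2(x) by factoring powers of 2 out of the numerator and denominator: v_2(35/34) = -1. Step 2 — apply |x|_p = p^{-v_p(x)} = 2^{1} = 2.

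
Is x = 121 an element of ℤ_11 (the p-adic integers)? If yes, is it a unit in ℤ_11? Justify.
x ∈ ℤ_11 but not a unit; v_11(x) = 2 > 0

ℤ_11 = {x ∈ ℚ_11 : v_11(x) ≥ 0} and ℤ_11^× = {x ∈ ℤ_11 : v_11(x) = 0}. Here v_11(121) = v_11(num) − v_11(den) = 2; compare against these criteria.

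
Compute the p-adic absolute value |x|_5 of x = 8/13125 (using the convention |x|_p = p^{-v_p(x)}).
|8/13125|_5 = 625

Step 1 — compute v_5(x) by factoring powers of 5 out of the numerator and denominator: v_5(8/13125) = -4. Step 2 — apply |x|_p = p^{-v_p(x)} = 5^{4} = 625.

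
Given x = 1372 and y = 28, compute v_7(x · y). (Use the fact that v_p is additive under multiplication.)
v_7(38416) = 4

v_p(x) = 3 (factor: 1372 = 7^3 · 4); v_p(y) = 1 (factor: 28 = 7^1 · 4). Additivity: v_p(xy) = v_p(x) + v_p(y) = 3 + 1 = 4. (Direct check: xy = 38416 = 7^4 · (16).)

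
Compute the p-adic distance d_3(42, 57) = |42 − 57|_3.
d_3(42, 57) = 1/3

Step 1 — x − y = 42 − 57 = -15. Step 2 — v_3(-15) = 1 (factor: -15 = −(3^1 · 5); the sign does not affect v_p). Step 3 — |x − y|_3 = 3^{-1} = 1/3.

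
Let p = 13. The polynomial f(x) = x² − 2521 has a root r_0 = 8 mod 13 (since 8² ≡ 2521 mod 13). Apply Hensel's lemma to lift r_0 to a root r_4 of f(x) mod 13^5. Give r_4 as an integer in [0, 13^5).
r_4 = 133999 (mod 371293)

Hensel's recurrence: r_{i+1} = r_i − f(r_i)·(f′(r_i))^{-1} mod 13^{i+2}, with f′(x) = 2x. Iterate:
  r_0 = 8 (mod 13)
  r_1 = 151 (mod 169)
  r_2 = 2179 (mod 2197)
  r_3 = 19755 (mod 28561)
  r_4 = 133999 (mod 371293)
Final: r_4 = 133999, and one checks f(r_4) ≡ 0 mod 13^5.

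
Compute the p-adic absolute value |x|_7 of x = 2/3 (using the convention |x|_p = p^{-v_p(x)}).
|2/3|_7 = 1

Step 1 — compute v_7(x) by factoring powers of 7 out of the numerator and denominator: v_7(2/3) = 0. Step 2 — apply |x|_p = p^{-v_p(x)} = 7^{0} = 1.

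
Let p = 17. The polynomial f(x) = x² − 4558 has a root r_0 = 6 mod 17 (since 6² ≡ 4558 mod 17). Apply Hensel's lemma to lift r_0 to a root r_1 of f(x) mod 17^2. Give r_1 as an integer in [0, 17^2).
r_1 = 142 (mod 289)

Hensel's recurrence: r_{i+1} = r_i − f(r_i)·(f′(r_i))^{-1} mod 17^{i+2}, with f′(x) = 2x. Iterate:
  r_0 = 6 (mod 17)
  r_1 = 142 (mod 289)
Final: r_1 = 142, and one checks f(r_1) ≡ 0 mod 17^2.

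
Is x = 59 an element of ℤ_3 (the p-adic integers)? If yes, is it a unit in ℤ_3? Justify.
x ∈ ℤ_3^× (unit); v_3(x) = 0

ℤ_3 = {x ∈ ℚ_3 : v_3(x) ≥ 0} and ℤ_3^× = {x ∈ ℤ_3 : v_3(x) = 0}. Here v_3(59) = v_3(num) − v_3(den) = 0; compare against these criteria.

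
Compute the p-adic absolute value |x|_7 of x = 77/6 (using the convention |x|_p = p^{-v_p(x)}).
|77/6|_7 = 1/7

Step 1 — compute v_7(x) by factoring powers of 7 out of the numerator and denominator: v_7(77/6) = 1. Step 2 — apply |x|_p = p^{-v_p(x)} = 7^{-1} = 1/7.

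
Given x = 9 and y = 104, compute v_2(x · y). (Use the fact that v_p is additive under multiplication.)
v_2(936) = 3

v_p(x) = 0 (factor: 9 = 2^0 · 9); v_p(y) = 3 (factor: 104 = 2^3 · 13). Additivity: v_p(xy) = v_p(x) + v_p(y) = 0 + 3 = 3. (Direct check: xy = 936 = 2^3 · (117).)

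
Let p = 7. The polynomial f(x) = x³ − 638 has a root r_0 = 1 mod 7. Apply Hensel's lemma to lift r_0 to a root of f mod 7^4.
r_3 = 1814 (mod 2401)

Hensel: r_{i+1} = r_i − f(r_i)/f′(r_i) mod 7^{i+2}, where f′(x) = 3x². Iterate:
  r_0 = 1 (mod 7)
  r_1 = 1 (mod 49)
  r_2 = 99 (mod 343)
  r_3 = 1814 (mod 2401)
Final: r = 1814 with f(r) ≡ 0 mod 7^4.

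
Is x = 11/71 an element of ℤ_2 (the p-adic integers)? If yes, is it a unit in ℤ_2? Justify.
x ∈ ℤ_2^× (unit); v_2(x) = 0

ℤ_2 = {x ∈ ℚ_2 : v_2(x) ≥ 0} and ℤ_2^× = {x ∈ ℤ_2 : v_2(x) = 0}. Here v_2(11/71) = v_2(num) − v_2(den) = 0; compare against these criteria.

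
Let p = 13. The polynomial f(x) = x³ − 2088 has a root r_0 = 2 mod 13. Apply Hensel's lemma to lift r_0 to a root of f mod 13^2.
r_1 = 119 (mod 169)

Hensel: r_{i+1} = r_i − f(r_i)/f′(r_i) mod 13^{i+2}, where f′(x) = 3x². Iterate:
  r_0 = 2 (mod 13)
  r_1 = 119 (mod 169)
Final: r = 119 with f(r) ≡ 0 mod 13^2.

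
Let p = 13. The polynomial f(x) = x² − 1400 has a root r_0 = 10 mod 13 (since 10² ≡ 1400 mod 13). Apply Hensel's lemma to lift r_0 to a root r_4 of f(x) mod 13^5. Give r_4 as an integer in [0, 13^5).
r_4 = 204734 (mod 371293)

Hensel's recurrence: r_{i+1} = r_i − f(r_i)·(f′(r_i))^{-1} mod 13^{i+2}, with f′(x) = 2x. Iterate:
  r_0 = 10 (mod 13)
  r_1 = 75 (mod 169)
  r_2 = 413 (mod 2197)
  r_3 = 4807 (mod 28561)
  r_4 = 204734 (mod 371293)
Final: r_4 = 204734, and one checks f(r_4) ≡ 0 mod 13^5.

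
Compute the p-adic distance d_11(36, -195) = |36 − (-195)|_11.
d_11(36, -195) = 1/11

Step 1 — x − y = 36 − (-195) = 231. Step 2 — v_11(231) = 1 (factor: 231 = (11^1 · 21); the sign does not affect v_p). Step 3 — |x − y|_11 = 11^{-1} = 1/11.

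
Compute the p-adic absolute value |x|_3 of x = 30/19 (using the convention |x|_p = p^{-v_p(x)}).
|30/19|_3 = 1/3

Step 1 — compute v_3(x) by factoring powers of 3 out of the numerator and denominator: v_3(30/19) = 1. Step 2 — apply |x|_p = p^{-v_p(x)} = 3^{-1} = 1/3.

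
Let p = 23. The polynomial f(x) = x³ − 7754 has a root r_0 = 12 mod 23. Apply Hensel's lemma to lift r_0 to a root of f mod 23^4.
r_3 = 167452 (mod 279841)

Hensel: r_{i+1} = r_i − f(r_i)/f′(r_i) mod 23^{i+2}, where f′(x) = 3x². Iterate:
  r_0 = 12 (mod 23)
  r_1 = 288 (mod 529)
  r_2 = 9281 (mod 12167)
  r_3 = 167452 (mod 279841)
Final: r = 167452 with f(r) ≡ 0 mod 23^4.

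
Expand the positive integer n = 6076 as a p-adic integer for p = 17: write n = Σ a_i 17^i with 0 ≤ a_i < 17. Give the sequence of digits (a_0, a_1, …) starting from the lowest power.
(a_0, a_1, …) = (7, 0, 4, 1)

Repeated division by 17 gives the digits low-to-high: 6076 = 7 + 4·17^2 + 1·17^3. Digit sequence: (7, 0, 4, 1).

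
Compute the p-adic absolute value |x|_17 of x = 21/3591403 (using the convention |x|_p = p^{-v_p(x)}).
|21/3591403|_17 = 83521

Step 1 — compute v_17(x) by factoring powers of 17 out of the numerator and denominator: v_17(21/3591403) = -4. Step 2 — apply |x|_p = p^{-v_p(x)} = 17^{4} = 83521.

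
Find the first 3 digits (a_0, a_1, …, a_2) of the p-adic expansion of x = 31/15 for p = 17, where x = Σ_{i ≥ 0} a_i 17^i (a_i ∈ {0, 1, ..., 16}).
(a_0, …, a_2) = (10, 12, 14)

v_17(31/15) = 0 (numerator and denominator both coprime to 17), so x ∈ ℤ_17^×. Compute digits iteratively via a_i = x_i mod 17, x_{i+1} = (x_i − a_i)/17, with x_0 = x:
  x_0 = 31/15;  a_0 = 10;  x_1 = (x_0 − 10)/17 = -7/15
  x_1 = -7/15;  a_1 = 12;  x_2 = (x_1 − 12)/17 = -11/15
  x_2 = -11/15;  a_2 = 14;  x_3 = (x_2 − 14)/17 = -13/15
Digits: (10, 12, 14).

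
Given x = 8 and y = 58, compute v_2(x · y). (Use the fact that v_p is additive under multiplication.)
v_2(464) = 4

v_p(x) = 3 (factor: 8 = 2^3 · 1); v_p(y) = 1 (factor: 58 = 2^1 · 29). Additivity: v_p(xy) = v_p(x) + v_p(y) = 3 + 1 = 4. (Direct check: xy = 464 = 2^4 · (29).)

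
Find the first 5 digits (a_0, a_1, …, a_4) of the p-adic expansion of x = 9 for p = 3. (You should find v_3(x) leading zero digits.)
(a_0, …, a_4) = (0, 0, 1, 0, 0)

v_3(9) = 2, so a_0 = ... = a_1 = 0. Factor out: x = 3^2 · u with u = 1 a unit in ℤ_3. Expand u iteratively via a_{v+i} = u_i mod 3, u_{i+1} = (u_i − a_{v+i})/3:
  u_0 = 1;  a_2 = 1;  u_1 = (u_0 − 1)/3 = 0
  u_1 = 0;  a_3 = 0;  u_2 = (u_1 − 0)/3 = 0
  u_2 = 0;  a_4 = 0;  u_3 = (u_2 − 0)/3 = 0
Digits: (0, 0, 1, 0, 0).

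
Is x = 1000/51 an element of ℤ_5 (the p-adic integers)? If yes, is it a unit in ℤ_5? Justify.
x ∈ ℤ_5 but not a unit; v_5(x) = 3 > 0

ℤ_5 = {x ∈ ℚ_5 : v_5(x) ≥ 0} and ℤ_5^× = {x ∈ ℤ_5 : v_5(x) = 0}. Here v_5(1000/51) = v_5(num) − v_5(den) = 3; compare against these criteria.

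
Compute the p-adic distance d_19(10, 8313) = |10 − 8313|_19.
d_19(10, 8313) = 1/361

Step 1 — x − y = 10 − 8313 = -8303. Step 2 — v_19(-8303) = 2 (factor: -8303 = −(19^2 · 23); the sign does not affect v_p). Step 3 — |x − y|_19 = 19^{-2} = 1/361.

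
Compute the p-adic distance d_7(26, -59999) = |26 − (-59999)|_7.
d_7(26, -59999) = 1/2401

Step 1 — x − y = 26 − (-59999) = 60025. Step 2 — v_7(60025) = 4 (factor: 60025 = (7^4 · 25); the sign does not affect v_p). Step 3 — |x − y|_7 = 7^{-4} = 1/2401.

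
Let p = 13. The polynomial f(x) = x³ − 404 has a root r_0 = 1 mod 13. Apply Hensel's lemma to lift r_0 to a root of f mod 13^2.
r_1 = 79 (mod 169)

Hensel: r_{i+1} = r_i − f(r_i)/f′(r_i) mod 13^{i+2}, where f′(x) = 3x². Iterate:
  r_0 = 1 (mod 13)
  r_1 = 79 (mod 169)
Final: r = 79 with f(r) ≡ 0 mod 13^2.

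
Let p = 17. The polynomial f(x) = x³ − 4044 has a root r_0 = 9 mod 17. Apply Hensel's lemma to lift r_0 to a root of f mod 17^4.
r_3 = 31306 (mod 83521)

Hensel: r_{i+1} = r_i − f(r_i)/f′(r_i) mod 17^{i+2}, where f′(x) = 3x². Iterate:
  r_0 = 9 (mod 17)
  r_1 = 94 (mod 289)
  r_2 = 1828 (mod 4913)
  r_3 = 31306 (mod 83521)
Final: r = 31306 with f(r) ≡ 0 mod 17^4.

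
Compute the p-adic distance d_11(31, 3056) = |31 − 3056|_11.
d_11(31, 3056) = 1/121

Step 1 — x − y = 31 − 3056 = -3025. Step 2 — v_11(-3025) = 2 (factor: -3025 = −(11^2 · 25); the sign does not affect v_p). Step 3 — |x − y|_11 = 11^{-2} = 1/121.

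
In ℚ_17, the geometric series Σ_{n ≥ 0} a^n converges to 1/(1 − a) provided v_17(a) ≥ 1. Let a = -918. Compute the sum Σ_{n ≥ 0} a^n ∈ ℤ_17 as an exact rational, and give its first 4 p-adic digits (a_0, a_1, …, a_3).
Σ a^n = 1/(1 − a) = 1/919;  first 4 digits = (1, 14, 5, 8)

v_17(a) = 1 ≥ 1, so the series converges in ℤ_17 to 1/(1 − a) = 1/(1 − (-918)) = 1/919. Expand this rational in ℤ_17: compute digits iteratively via d_i = x_i mod 17, x_{i+1} = (x_i − d_i)/17. The first 4 digits are (1, 14, 5, 8).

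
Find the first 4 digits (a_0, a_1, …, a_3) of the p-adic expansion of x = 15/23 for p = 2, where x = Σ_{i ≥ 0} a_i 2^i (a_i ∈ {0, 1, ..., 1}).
(a_0, …, a_3) = (1, 0, 0, 1)

v_2(15/23) = 0 (numerator and denominator both coprime to 2), so x ∈ ℤ_2^×. Compute digits iteratively via a_i = x_i mod 2, x_{i+1} = (x_i − a_i)/2, with x_0 = x:
  x_0 = 15/23;  a_0 = 1;  x_1 = (x_0 − 1)/2 = -4/23
  x_1 = -4/23;  a_1 = 0;  x_2 = (x_1 − 0)/2 = -2/23
  x_2 = -2/23;  a_2 = 0;  x_3 = (x_2 − 0)/2 = -1/23
  x_3 = -1/23;  a_3 = 1;  x_4 = (x_3 − 1)/2 = -12/23
Digits: (1, 0, 0, 1).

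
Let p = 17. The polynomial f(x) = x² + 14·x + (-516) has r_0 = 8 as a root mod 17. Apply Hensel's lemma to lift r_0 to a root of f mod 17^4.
r_3 = 26800 (mod 83521)

Hensel: r_{i+1} = r_i − f(r_i)·(f′(r_i))^{-1} mod 17^{i+2}, f′(x) = 2x + 14. Iterate:
  r_0 = 8 (mod 17)
  r_1 = 212 (mod 289)
  r_2 = 2235 (mod 4913)
  r_3 = 26800 (mod 83521)
Final: r = 26800 satisfies f(r) ≡ 0 mod 17^4.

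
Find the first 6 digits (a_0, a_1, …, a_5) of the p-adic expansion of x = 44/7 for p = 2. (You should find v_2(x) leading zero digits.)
(a_0, …, a_5) = (0, 0, 1, 0, 1, 1)

v_2(44/7) = 2, so a_0 = ... = a_1 = 0. Factor out: x = 2^2 · u with u = 11/7 a unit in ℤ_2. Expand u iteratively via a_{v+i} = u_i mod 2, u_{i+1} = (u_i − a_{v+i})/2:
  u_0 = 11/7;  a_2 = 1;  u_1 = (u_0 − 1)/2 = 2/7
  u_1 = 2/7;  a_3 = 0;  u_2 = (u_1 − 0)/2 = 1/7
  u_2 = 1/7;  a_4 = 1;  u_3 = (u_2 − 1)/2 = -3/7
  u_3 = -3/7;  a_5 = 1;  u_4 = (u_3 − 1)/2 = -5/7
Digits: (0, 0, 1, 0, 1, 1).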